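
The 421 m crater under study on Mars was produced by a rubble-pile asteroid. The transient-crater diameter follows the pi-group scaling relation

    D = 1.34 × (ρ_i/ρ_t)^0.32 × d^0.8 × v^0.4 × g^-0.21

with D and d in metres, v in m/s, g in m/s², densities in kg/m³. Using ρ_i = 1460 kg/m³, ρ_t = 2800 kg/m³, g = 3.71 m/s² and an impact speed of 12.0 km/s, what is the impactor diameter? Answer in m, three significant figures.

d ≈ 22.1 m

Rearranging for d: d = [D / (1.34 · (1460/2800)^0.32 · 12000^0.4 · 3.71^-0.21)]^(1/0.8).
(1460/2800)^0.32 = 0.8119
12000^0.4 = 42.82
3.71^-0.21 = 0.7593
Denominator = 1.34 × 0.8119 × 42.82 × 0.7593 = 35.37
D / 35.37 = 421 / 35.37 = 11.90
d = 11.90^(1/0.8) = 11.90^1.25 = 22.10 m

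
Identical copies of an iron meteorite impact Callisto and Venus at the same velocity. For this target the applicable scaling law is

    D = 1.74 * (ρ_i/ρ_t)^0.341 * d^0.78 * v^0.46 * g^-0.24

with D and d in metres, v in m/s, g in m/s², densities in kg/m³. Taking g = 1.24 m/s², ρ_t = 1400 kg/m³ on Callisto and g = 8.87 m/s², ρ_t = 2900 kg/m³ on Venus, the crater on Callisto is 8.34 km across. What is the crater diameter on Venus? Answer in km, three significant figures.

D ≈ 4.06 km

The impactor-only factors (d, v, ρ_i) cancel in the ratio, leaving D_Venus/D_Callisto = (g_Venus/g_Callisto)^-0.24 · (ρ_t,Callisto/ρ_t,Venus)^0.341.
(8.87/1.24)^-0.24 = 7.153^-0.24 = 0.6236
(1400/2900)^0.341 = 0.4828^0.341 = 0.7801
Ratio = 0.6236 × 0.7801 = 0.4865
D_Venus = 0.4865 × 8.34 km = 4.06 km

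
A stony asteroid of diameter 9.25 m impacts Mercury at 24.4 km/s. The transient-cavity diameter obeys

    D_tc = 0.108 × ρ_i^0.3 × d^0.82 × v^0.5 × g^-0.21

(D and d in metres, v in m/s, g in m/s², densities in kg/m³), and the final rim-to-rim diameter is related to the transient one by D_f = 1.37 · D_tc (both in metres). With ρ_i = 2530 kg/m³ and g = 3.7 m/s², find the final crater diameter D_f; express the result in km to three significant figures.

v = 24400 m/s.
ρ_i^0.3 = 2530^0.3 = 10.49
d^0.82 = 9.25^0.82 = 6.198
v^0.5 = 24400^0.5 = 156.2
g^-0.21 = 3.7^-0.21 = 0.7598
D_tc = 0.108 × 10.49 × 6.198 × 156.2 × 0.7598 = 833.4 m
D_f = 1.37 × 833.4 = 1142 m
     = 1.142 km

D_f ≈ 1.14 km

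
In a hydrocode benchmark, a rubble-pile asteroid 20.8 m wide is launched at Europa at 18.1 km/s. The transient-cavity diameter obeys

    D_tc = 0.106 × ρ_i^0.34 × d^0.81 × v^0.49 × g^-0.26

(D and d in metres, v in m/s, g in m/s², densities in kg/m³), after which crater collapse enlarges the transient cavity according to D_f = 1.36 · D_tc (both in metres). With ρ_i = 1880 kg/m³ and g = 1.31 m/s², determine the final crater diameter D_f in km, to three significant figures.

D_f ≈ 2.49 km

v = 18100 m/s.
ρ_i^0.34 = 1880^0.34 = 12.98
d^0.81 = 20.8^0.81 = 11.69
v^0.49 = 18100^0.49 = 122.0
g^-0.26 = 1.31^-0.26 = 0.9322
D_tc = 0.106 × 12.98 × 11.69 × 122.0 × 0.9322 = 1829 m
D_f = 1.36 × 1829 = 2487 m
     = 2.487 km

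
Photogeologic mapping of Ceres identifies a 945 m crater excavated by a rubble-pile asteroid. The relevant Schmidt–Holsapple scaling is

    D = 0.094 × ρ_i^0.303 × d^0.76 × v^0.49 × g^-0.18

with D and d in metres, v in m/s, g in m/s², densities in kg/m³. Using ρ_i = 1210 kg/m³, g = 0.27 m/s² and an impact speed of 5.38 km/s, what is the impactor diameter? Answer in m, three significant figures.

d ≈ 31.4 m

Rearranging for d: d = [D / (0.094 · 1210^0.303 · 5380^0.49 · 0.27^-0.18)]^(1/0.76).
1210^0.303 = 8.592
5380^0.49 = 67.31
0.27^-0.18 = 1.266
Denominator = 0.094 × 8.592 × 67.31 × 1.266 = 68.82
D / 68.82 = 945 / 68.82 = 13.73
d = 13.73^(1/0.76) = 13.73^1.3158 = 31.40 m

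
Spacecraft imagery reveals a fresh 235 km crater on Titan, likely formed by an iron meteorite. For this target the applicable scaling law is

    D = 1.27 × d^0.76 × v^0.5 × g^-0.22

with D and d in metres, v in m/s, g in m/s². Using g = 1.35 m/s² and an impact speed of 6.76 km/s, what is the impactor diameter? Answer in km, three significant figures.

Rearranging for d: d = [D / (1.27 · 6760^0.5 · 1.35^-0.22)]^(1/0.76).
D = 235000 m.
6760^0.5 = 82.22
1.35^-0.22 = 0.9361
Denominator = 1.27 × 82.22 × 0.9361 = 97.75
D / 97.75 = 235000 / 97.75 = 2404
d = 2404^(1/0.76) = 2404^1.3158 = 28095 m

d ≈ 28.1 km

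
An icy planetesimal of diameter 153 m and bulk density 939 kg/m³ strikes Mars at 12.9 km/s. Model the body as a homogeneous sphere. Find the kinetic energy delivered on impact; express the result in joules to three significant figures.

v = 12900 m/s.
Mass m = (π/6) ρ d³ = (π/6) × 939 × (153)³ = 1.761 × 10^9 kg
E = ½ m v² = 0.5 × 1.761 × 10^9 × (12900)² = 1.465 × 10^17 J

E ≈ 1.47 × 10^17 J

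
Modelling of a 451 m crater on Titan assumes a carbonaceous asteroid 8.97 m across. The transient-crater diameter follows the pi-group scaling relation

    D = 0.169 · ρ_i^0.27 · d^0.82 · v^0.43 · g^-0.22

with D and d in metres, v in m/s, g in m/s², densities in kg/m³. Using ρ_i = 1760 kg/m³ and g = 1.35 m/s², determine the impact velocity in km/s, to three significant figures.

Rearranging for v: v = [D / (0.169 · 1760^0.27 · 8.97^0.82 · 1.35^-0.22)]^(1/0.43).
1760^0.27 = 7.521
8.97^0.82 = 6.044
1.35^-0.22 = 0.9361
Denominator = 0.169 × 7.521 × 6.044 × 0.9361 = 7.191
D / 7.191 = 451 / 7.191 = 62.72
v = 62.72^(1/0.43) = 62.72^2.3256 = 15137 m/s

v ≈ 15.1 km/s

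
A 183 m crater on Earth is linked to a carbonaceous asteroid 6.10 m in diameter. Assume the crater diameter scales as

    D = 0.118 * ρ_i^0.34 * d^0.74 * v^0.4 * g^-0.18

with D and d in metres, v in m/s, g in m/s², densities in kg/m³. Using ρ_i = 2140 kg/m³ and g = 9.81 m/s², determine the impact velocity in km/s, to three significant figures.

Rearranging for v: v = [D / (0.118 · 2140^0.34 · 6.1^0.74 · 9.81^-0.18)]^(1/0.4).
2140^0.34 = 13.56
6.1^0.74 = 3.812
9.81^-0.18 = 0.6630
Denominator = 0.118 × 13.56 × 3.812 × 0.6630 = 4.044
D / 4.044 = 183 / 4.044 = 45.25
v = 45.25^(1/0.4) = 45.25^2.5 = 13774 m/s

v ≈ 13.8 km/s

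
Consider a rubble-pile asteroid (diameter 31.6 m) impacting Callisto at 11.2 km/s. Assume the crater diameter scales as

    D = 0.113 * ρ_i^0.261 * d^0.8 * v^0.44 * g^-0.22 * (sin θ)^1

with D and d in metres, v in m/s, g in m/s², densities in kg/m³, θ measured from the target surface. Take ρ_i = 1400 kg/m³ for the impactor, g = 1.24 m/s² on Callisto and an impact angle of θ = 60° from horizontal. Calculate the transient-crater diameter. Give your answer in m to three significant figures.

In SI units: v = 11200 m/s.
ρ_i^0.261 = 1400^0.261 = 6.624
d^0.8 = 31.6^0.8 = 15.84
v^0.44 = 11200^0.44 = 60.49
g^-0.22 = 1.24^-0.22 = 0.9538
(sin 60°)^1 = 0.8660^1 = 0.8660
D = 0.113 × 6.624 × 15.84 × 60.49 × 0.9538 × 0.8660 = 592.4 m

D ≈ 592 m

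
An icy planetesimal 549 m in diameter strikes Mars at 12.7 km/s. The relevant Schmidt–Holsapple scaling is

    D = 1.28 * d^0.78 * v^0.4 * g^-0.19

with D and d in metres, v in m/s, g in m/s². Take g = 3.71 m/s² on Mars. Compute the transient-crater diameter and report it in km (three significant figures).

In SI units: v = 12700 m/s.
d^0.78 = 549^0.78 = 137.0
v^0.4 = 12700^0.4 = 43.80
g^-0.19 = 3.71^-0.19 = 0.7795
D = 1.28 × 137.0 × 43.80 × 0.7795 = 5987 m
   = 5.987 km

D ≈ 5.99 km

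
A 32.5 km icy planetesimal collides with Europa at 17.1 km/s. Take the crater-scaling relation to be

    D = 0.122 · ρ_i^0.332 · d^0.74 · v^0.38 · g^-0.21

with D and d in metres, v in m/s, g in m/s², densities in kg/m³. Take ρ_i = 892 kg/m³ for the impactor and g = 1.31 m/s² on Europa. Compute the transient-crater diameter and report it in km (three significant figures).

D ≈ 97.4 km

In SI units: d = 32500 m, v = 17100 m/s.
ρ_i^0.332 = 892^0.332 = 9.539
d^0.74 = 32500^0.74 = 2182
v^0.38 = 17100^0.38 = 40.60
g^-0.21 = 1.31^-0.21 = 0.9449
D = 0.122 × 9.539 × 2182 × 40.60 × 0.9449 = 97416 m
   = 97.42 km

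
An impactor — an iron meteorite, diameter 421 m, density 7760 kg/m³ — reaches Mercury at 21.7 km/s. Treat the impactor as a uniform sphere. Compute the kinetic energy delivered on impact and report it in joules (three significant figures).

v = 21700 m/s.
Mass m = (π/6) ρ d³ = (π/6) × 7760 × (421)³ = 3.032 × 10^11 kg
E = ½ m v² = 0.5 × 3.032 × 10^11 × (21700)² = 7.139 × 10^19 J

E ≈ 7.14 × 10^19 J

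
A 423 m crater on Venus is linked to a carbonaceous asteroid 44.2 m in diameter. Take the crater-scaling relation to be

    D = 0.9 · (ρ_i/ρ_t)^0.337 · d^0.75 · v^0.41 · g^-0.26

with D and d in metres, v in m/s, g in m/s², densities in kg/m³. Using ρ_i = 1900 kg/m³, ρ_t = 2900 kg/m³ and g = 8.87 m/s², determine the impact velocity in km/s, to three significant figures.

Rearranging for v: v = [D / (0.9 · (1900/2900)^0.337 · 44.2^0.75 · 8.87^-0.26)]^(1/0.41).
(1900/2900)^0.337 = 0.8672
44.2^0.75 = 17.14
8.87^-0.26 = 0.5669
Denominator = 0.9 × 0.8672 × 17.14 × 0.5669 = 7.584
D / 7.584 = 423 / 7.584 = 55.78
v = 55.78^(1/0.41) = 55.78^2.439 = 18183 m/s

v ≈ 18.2 km/s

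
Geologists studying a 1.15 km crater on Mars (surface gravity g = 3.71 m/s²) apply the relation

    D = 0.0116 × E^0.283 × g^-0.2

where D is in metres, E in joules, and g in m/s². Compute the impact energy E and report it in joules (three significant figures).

Rearranging: E = [D / (0.0116 · g^-0.2)]^(1/0.283).
D = 1150 m.
g^-0.2 = 3.71^-0.2 = 0.7694
D / (0.0116 × 0.7694) = 1150 / (8.925 × 10^-3) = 1.289 × 10^5
E = (1.289 × 10^5)^3.5336 = 1.142 × 10^18 J

E ≈ 1.14 × 10^18 J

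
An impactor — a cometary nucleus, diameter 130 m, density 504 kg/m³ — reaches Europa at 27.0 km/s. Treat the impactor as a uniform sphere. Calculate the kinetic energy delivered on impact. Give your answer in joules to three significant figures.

v = 27000 m/s.
Mass m = (π/6) ρ d³ = (π/6) × 504 × (130)³ = 5.798 × 10^8 kg
E = ½ m v² = 0.5 × 5.798 × 10^8 × (27000)² = 2.113 × 10^17 J

E ≈ 2.11 × 10^17 J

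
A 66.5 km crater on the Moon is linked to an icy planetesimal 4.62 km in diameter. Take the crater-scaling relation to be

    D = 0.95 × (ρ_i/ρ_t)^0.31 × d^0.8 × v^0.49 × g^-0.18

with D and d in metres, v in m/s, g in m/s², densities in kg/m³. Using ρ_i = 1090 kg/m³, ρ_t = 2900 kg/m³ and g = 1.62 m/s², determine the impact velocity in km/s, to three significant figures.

v ≈ 17.8 km/s

Rearranging for v: v = [D / (0.95 · (1090/2900)^0.31 · 4620^0.8 · 1.62^-0.18)]^(1/0.49).
D = 66500 m.
(1090/2900)^0.31 = 0.7383
4620^0.8 = 854.5
1.62^-0.18 = 0.9168
Denominator = 0.95 × 0.7383 × 854.5 × 0.9168 = 549.5
D / 549.5 = 66500 / 549.5 = 121.0
v = 121.0^(1/0.49) = 121.0^2.0408 = 17805 m/s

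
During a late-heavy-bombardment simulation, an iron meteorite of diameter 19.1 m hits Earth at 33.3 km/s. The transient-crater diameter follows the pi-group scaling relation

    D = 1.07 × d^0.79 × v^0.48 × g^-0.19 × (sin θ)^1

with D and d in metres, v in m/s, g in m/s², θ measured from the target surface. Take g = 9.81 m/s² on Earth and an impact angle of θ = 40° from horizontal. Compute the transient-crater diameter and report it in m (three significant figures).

D ≈ 679 m

In SI units: v = 33300 m/s.
d^0.79 = 19.1^0.79 = 10.28
v^0.48 = 33300^0.48 = 148.2
g^-0.19 = 9.81^-0.19 = 0.6480
(sin 40°)^1 = 0.6428^1 = 0.6428
D = 1.07 × 10.28 × 148.2 × 0.6480 × 0.6428 = 679.0 m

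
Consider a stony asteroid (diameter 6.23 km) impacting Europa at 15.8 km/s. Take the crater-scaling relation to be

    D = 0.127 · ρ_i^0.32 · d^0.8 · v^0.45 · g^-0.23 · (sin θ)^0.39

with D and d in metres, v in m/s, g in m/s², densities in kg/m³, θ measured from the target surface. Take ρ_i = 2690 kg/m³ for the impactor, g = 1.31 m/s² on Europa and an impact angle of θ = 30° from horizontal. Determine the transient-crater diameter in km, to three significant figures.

In SI units: d = 6230 m, v = 15800 m/s.
ρ_i^0.32 = 2690^0.32 = 12.52
d^0.8 = 6230^0.8 = 1085
v^0.45 = 15800^0.45 = 77.52
g^-0.23 = 1.31^-0.23 = 0.9398
(sin 30°)^0.39 = 0.5000^0.39 = 0.7631
D = 0.127 × 12.52 × 1085 × 77.52 × 0.9398 × 0.7631 = 95911 m
   = 95.91 km

D ≈ 95.9 km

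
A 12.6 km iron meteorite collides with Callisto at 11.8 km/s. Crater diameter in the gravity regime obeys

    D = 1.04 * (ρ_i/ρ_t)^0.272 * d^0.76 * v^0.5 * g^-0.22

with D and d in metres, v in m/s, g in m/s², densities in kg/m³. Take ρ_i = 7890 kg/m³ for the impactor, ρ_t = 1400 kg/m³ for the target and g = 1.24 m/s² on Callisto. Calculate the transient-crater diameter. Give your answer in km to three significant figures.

In SI units: d = 12600 m, v = 11800 m/s.
(ρ_i/ρ_t)^0.272 = (7890/1400)^0.272 = 1.601
d^0.76 = 12600^0.76 = 1307
v^0.5 = 11800^0.5 = 108.6
g^-0.22 = 1.24^-0.22 = 0.9538
D = 1.04 × 1.601 × 1307 × 108.6 × 0.9538 = 2.254 × 10^5 m
   = 225.4 km

D ≈ 225 km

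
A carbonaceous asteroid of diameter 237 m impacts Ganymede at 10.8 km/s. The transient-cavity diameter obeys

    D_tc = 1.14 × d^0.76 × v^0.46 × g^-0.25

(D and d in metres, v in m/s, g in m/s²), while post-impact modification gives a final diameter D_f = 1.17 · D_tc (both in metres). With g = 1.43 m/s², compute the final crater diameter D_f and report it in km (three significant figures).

D_f ≈ 5.58 km

v = 10800 m/s.
d^0.76 = 237^0.76 = 63.80
v^0.46 = 10800^0.46 = 71.68
g^-0.25 = 1.43^-0.25 = 0.9145
D_tc = 1.14 × 63.80 × 71.68 × 0.9145 = 4768 m
D_f = 1.17 × 4768 = 5579 m
     = 5.579 km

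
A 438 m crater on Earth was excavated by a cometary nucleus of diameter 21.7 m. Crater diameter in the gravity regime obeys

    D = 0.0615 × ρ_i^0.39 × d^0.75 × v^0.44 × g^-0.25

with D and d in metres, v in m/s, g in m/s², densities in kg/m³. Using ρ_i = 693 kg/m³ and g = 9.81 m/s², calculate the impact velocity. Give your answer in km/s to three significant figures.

Rearranging for v: v = [D / (0.0615 · 693^0.39 · 21.7^0.75 · 9.81^-0.25)]^(1/0.44).
693^0.39 = 12.82
21.7^0.75 = 10.05
9.81^-0.25 = 0.5650
Denominator = 0.0615 × 12.82 × 10.05 × 0.5650 = 4.477
D / 4.477 = 438 / 4.477 = 97.83
v = 97.83^(1/0.44) = 97.83^2.2727 = 33400 m/s

v ≈ 33.4 km/s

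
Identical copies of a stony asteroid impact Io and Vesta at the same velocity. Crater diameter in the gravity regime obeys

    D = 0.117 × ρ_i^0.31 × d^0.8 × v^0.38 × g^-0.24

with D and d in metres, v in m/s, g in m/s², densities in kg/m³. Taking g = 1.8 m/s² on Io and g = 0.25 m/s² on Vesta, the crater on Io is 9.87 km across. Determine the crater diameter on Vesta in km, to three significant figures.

All impactor-dependent factors cancel in the ratio, leaving D_Vesta/D_Io = (g_Vesta/g_Io)^-0.24.
(0.25/1.8)^-0.24 = 0.1389^-0.24 = 1.606
D_Vesta = 1.606 × 9.87 km = 15.9 km

D ≈ 15.9 km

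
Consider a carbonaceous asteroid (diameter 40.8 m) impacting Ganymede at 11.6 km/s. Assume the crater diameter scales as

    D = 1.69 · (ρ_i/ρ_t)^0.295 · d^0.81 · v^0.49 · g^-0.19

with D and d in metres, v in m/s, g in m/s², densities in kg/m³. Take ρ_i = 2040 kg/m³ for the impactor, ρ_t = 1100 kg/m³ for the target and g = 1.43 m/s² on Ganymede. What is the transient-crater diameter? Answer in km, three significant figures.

D ≈ 3.75 km

In SI units: v = 11600 m/s.
(ρ_i/ρ_t)^0.295 = (2040/1100)^0.295 = 1.200
d^0.81 = 40.8^0.81 = 20.17
v^0.49 = 11600^0.49 = 98.08
g^-0.19 = 1.43^-0.19 = 0.9343
D = 1.69 × 1.200 × 20.17 × 98.08 × 0.9343 = 3748 m
   = 3.748 km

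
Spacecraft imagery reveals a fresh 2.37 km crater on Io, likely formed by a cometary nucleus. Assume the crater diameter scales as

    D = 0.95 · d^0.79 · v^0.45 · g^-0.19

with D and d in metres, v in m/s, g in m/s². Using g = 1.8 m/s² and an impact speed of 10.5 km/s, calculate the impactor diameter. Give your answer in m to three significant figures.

Rearranging for d: d = [D / (0.95 · 10500^0.45 · 1.8^-0.19)]^(1/0.79).
D = 2370 m.
10500^0.45 = 64.50
1.8^-0.19 = 0.8943
Denominator = 0.95 × 64.50 × 0.8943 = 54.80
D / 54.80 = 2370 / 54.80 = 43.25
d = 43.25^(1/0.79) = 43.25^1.2658 = 117.7 m

d ≈ 118 m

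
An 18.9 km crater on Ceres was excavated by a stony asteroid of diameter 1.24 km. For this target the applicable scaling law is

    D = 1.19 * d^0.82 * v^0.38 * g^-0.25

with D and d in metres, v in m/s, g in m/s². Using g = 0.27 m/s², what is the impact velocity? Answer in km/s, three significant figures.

Rearranging for v: v = [D / (1.19 · 1240^0.82 · 0.27^-0.25)]^(1/0.38).
D = 18900 m.
1240^0.82 = 344.0
0.27^-0.25 = 1.387
Denominator = 1.19 × 344.0 × 1.387 = 567.8
D / 567.8 = 18900 / 567.8 = 33.29
v = 33.29^(1/0.38) = 33.29^2.6316 = 10142 m/s

v ≈ 10.1 km/s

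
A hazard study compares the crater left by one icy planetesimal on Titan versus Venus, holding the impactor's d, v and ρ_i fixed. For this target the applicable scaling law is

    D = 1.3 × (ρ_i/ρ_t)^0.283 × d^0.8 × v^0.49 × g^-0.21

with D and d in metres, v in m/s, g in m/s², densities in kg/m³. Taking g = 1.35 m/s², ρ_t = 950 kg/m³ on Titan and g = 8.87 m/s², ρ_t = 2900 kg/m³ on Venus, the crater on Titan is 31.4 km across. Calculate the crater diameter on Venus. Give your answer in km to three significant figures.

The impactor-only factors (d, v, ρ_i) cancel in the ratio, leaving D_Venus/D_Titan = (g_Venus/g_Titan)^-0.21 · (ρ_t,Titan/ρ_t,Venus)^0.283.
(8.87/1.35)^-0.21 = 6.570^-0.21 = 0.6735
(950/2900)^0.283 = 0.3276^0.283 = 0.7292
Ratio = 0.6735 × 0.7292 = 0.4911
D_Venus = 0.4911 × 31.4 km = 15.4 km

D ≈ 15.4 km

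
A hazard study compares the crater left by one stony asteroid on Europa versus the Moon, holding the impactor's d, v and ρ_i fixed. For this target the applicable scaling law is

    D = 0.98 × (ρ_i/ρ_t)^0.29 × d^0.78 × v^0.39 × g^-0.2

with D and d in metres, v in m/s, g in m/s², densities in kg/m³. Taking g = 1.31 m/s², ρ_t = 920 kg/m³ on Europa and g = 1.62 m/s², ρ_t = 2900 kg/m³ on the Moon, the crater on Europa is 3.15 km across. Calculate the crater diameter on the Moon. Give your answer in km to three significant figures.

D ≈ 2.16 km

The impactor-only factors (d, v, ρ_i) cancel in the ratio, leaving D_Moon/D_Europa = (g_Moon/g_Europa)^-0.2 · (ρ_t,Europa/ρ_t,Moon)^0.29.
(1.62/1.31)^-0.2 = 1.237^-0.2 = 0.9584
(920/2900)^0.29 = 0.3172^0.29 = 0.7168
Ratio = 0.9584 × 0.7168 = 0.6870
D_Moon = 0.6870 × 3.15 km = 2.16 km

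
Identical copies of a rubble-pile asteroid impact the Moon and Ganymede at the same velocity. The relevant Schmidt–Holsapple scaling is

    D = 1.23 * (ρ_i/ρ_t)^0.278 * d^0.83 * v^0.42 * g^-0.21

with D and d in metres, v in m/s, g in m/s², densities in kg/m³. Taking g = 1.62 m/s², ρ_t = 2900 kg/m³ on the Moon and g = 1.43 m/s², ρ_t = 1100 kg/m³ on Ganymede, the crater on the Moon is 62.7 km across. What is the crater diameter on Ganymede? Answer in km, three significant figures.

D ≈ 84.3 km

The impactor-only factors (d, v, ρ_i) cancel in the ratio, leaving D_Ganymede/D_Moon = (g_Ganymede/g_Moon)^-0.21 · (ρ_t,Moon/ρ_t,Ganymede)^0.278.
(1.43/1.62)^-0.21 = 0.8827^-0.21 = 1.027
(2900/1100)^0.278 = 2.636^0.278 = 1.309
Ratio = 1.027 × 1.309 = 1.344
D_Ganymede = 1.344 × 62.7 km = 84.3 km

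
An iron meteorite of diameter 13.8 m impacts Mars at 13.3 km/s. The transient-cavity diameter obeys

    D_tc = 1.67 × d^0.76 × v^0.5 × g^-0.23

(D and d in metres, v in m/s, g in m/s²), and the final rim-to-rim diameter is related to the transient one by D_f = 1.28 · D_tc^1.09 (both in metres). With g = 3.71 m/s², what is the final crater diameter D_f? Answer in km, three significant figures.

D_f ≈ 2.51 km

v = 13300 m/s.
d^0.76 = 13.8^0.76 = 7.350
v^0.5 = 13300^0.5 = 115.3
g^-0.23 = 3.71^-0.23 = 0.7397
D_tc = 1.67 × 7.350 × 115.3 × 0.7397 = 1047 m
D_f = 1.28 × (1047)^1.09 = 2506 m
     = 2.506 km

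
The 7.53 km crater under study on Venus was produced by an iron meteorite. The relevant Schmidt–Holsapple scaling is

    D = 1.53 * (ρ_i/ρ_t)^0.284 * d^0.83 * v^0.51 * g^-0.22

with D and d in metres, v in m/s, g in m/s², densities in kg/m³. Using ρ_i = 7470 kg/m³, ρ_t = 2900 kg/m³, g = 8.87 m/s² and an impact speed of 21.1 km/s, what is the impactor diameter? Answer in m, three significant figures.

Rearranging for d: d = [D / (1.53 · (7470/2900)^0.284 · 21100^0.51 · 8.87^-0.22)]^(1/0.83).
D = 7530 m.
(7470/2900)^0.284 = 1.308
21100^0.51 = 160.5
8.87^-0.22 = 0.6187
Denominator = 1.53 × 1.308 × 160.5 × 0.6187 = 198.7
D / 198.7 = 7530 / 198.7 = 37.90
d = 37.90^(1/0.83) = 37.90^1.2048 = 79.79 m

d ≈ 79.8 m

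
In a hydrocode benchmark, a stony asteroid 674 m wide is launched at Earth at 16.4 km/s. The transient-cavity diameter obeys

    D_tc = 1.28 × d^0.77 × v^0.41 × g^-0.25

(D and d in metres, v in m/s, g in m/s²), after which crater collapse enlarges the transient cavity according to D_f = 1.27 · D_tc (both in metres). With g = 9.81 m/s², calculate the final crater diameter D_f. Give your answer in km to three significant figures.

v = 16400 m/s.
d^0.77 = 674^0.77 = 150.7
v^0.41 = 16400^0.41 = 53.47
g^-0.25 = 9.81^-0.25 = 0.5650
D_tc = 1.28 × 150.7 × 53.47 × 0.5650 = 5827 m
D_f = 1.27 × 5827 = 7400 m
     = 7.400 km

D_f ≈ 7.40 km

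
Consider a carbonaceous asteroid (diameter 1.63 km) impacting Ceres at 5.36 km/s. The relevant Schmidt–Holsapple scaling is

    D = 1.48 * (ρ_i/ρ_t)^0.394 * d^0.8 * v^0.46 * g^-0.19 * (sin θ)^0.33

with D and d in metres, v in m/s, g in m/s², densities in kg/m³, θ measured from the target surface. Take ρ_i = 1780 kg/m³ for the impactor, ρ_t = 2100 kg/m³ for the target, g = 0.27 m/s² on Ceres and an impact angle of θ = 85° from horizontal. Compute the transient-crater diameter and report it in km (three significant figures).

D ≈ 34.2 km

In SI units: d = 1630 m, v = 5360 m/s.
(ρ_i/ρ_t)^0.394 = (1780/2100)^0.394 = 0.9369
d^0.8 = 1630^0.8 = 371.3
v^0.46 = 5360^0.46 = 51.93
g^-0.19 = 0.27^-0.19 = 1.282
(sin 85°)^0.33 = 0.9962^0.33 = 0.9987
D = 1.48 × 0.9369 × 371.3 × 51.93 × 1.282 × 0.9987 = 34231 m
   = 34.23 km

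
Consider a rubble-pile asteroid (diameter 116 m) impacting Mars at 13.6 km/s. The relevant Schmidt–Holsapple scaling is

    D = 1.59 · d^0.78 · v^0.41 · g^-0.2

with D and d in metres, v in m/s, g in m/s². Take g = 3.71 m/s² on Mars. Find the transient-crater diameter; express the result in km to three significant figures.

D ≈ 2.47 km

In SI units: v = 13600 m/s.
d^0.78 = 116^0.78 = 40.76
v^0.41 = 13600^0.41 = 49.52
g^-0.2 = 3.71^-0.2 = 0.7694
D = 1.59 × 40.76 × 49.52 × 0.7694 = 2469 m
   = 2.469 km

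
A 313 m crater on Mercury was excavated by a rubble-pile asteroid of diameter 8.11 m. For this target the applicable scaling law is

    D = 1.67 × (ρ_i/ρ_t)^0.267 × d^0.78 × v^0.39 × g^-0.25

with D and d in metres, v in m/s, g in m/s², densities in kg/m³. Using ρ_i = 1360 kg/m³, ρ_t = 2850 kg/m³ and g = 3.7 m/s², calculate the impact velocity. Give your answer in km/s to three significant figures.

Rearranging for v: v = [D / (1.67 · (1360/2850)^0.267 · 8.11^0.78 · 3.7^-0.25)]^(1/0.39).
(1360/2850)^0.267 = 0.8208
8.11^0.78 = 5.117
3.7^-0.25 = 0.7210
Denominator = 1.67 × 0.8208 × 5.117 × 0.7210 = 5.057
D / 5.057 = 313 / 5.057 = 61.89
v = 61.89^(1/0.39) = 61.89^2.5641 = 39255 m/s

v ≈ 39.3 km/s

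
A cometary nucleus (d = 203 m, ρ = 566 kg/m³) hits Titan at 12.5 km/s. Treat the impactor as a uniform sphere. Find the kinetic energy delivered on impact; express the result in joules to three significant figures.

v = 12500 m/s.
Mass m = (π/6) ρ d³ = (π/6) × 566 × (203)³ = 2.479 × 10^9 kg
E = ½ m v² = 0.5 × 2.479 × 10^9 × (12500)² = 1.937 × 10^17 J

E ≈ 1.94 × 10^17 J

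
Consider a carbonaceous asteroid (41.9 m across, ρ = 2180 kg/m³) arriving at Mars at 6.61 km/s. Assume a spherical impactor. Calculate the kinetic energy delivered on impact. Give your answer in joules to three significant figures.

E ≈ 1.83 × 10^15 J

v = 6610 m/s.
Mass m = (π/6) ρ d³ = (π/6) × 2180 × (41.9)³ = 8.396 × 10^7 kg
E = ½ m v² = 0.5 × 8.396 × 10^7 × (6610)² = 1.834 × 10^15 J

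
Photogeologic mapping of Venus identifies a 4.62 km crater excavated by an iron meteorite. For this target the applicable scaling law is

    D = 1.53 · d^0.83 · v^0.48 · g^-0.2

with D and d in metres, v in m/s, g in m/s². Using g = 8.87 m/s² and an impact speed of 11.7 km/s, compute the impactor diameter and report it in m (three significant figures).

d ≈ 117 m

Rearranging for d: d = [D / (1.53 · 11700^0.48 · 8.87^-0.2)]^(1/0.83).
D = 4620 m.
11700^0.48 = 89.69
8.87^-0.2 = 0.6463
Denominator = 1.53 × 89.69 × 0.6463 = 88.69
D / 88.69 = 4620 / 88.69 = 52.09
d = 52.09^(1/0.83) = 52.09^1.2048 = 117.0 m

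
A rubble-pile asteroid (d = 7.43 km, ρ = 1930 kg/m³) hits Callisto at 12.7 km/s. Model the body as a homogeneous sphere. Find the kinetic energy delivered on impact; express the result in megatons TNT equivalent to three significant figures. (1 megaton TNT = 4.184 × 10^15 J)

d = 7430 m; v = 12700 m/s.
Mass m = (π/6) ρ d³ = (π/6) × 1930 × (7430)³ = 4.145 × 10^14 kg
E = ½ m v² = 0.5 × 4.145 × 10^14 × (12700)² = 3.343 × 10^22 J
   = 3.343 × 10^22 / 4.184×10^15 = 7.990 × 10^6 Mt

E ≈ 7.99 × 10^6 Mt TNT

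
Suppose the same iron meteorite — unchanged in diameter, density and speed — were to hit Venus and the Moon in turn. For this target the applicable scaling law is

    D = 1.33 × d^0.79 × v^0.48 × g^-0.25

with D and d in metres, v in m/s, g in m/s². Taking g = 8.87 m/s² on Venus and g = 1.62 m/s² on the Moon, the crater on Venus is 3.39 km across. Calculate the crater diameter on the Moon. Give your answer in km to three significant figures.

D ≈ 5.19 km

All impactor-dependent factors cancel in the ratio, leaving D_Moon/D_Venus = (g_Moon/g_Venus)^-0.25.
(1.62/8.87)^-0.25 = 0.1826^-0.25 = 1.530
D_Moon = 1.530 × 3.39 km = 5.19 km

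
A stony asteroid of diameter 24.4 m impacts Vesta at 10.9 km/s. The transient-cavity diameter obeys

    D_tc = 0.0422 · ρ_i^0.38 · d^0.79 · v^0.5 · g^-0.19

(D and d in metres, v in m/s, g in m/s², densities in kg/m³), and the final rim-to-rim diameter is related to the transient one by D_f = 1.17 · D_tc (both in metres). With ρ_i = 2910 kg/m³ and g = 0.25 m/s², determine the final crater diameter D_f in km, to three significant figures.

D_f ≈ 1.73 km

v = 10900 m/s.
ρ_i^0.38 = 2910^0.38 = 20.71
d^0.79 = 24.4^0.79 = 12.47
v^0.5 = 10900^0.5 = 104.4
g^-0.19 = 0.25^-0.19 = 1.301
D_tc = 0.0422 × 20.71 × 12.47 × 104.4 × 1.301 = 1480 m
D_f = 1.17 × 1480 = 1732 m
     = 1.732 km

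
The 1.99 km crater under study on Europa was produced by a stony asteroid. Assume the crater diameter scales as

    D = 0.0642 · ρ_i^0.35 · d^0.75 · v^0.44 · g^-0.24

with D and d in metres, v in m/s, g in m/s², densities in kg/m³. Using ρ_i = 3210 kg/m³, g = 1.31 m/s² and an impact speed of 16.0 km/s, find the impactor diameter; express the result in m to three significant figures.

d ≈ 83.8 m

Rearranging for d: d = [D / (0.0642 · 3210^0.35 · 16000^0.44 · 1.31^-0.24)]^(1/0.75).
D = 1990 m.
3210^0.35 = 16.88
16000^0.44 = 70.76
1.31^-0.24 = 0.9372
Denominator = 0.0642 × 16.88 × 70.76 × 0.9372 = 71.87
D / 71.87 = 1990 / 71.87 = 27.69
d = 27.69^(1/0.75) = 27.69^1.3333 = 83.76 m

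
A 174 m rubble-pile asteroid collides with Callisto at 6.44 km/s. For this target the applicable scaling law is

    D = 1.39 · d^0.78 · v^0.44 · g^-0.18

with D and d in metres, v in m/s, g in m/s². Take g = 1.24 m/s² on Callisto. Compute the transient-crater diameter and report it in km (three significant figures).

D ≈ 3.55 km

In SI units: v = 6440 m/s.
d^0.78 = 174^0.78 = 55.93
v^0.44 = 6440^0.44 = 47.41
g^-0.18 = 1.24^-0.18 = 0.9620
D = 1.39 × 55.93 × 47.41 × 0.9620 = 3546 m
   = 3.546 km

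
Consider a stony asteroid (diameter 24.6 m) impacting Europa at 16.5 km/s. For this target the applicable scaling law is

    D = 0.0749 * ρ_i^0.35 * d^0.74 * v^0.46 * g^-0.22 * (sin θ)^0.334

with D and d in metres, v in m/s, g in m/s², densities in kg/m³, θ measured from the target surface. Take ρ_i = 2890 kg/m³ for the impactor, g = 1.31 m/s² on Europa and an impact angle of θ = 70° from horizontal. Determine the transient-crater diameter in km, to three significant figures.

D ≈ 1.05 km

In SI units: v = 16500 m/s.
ρ_i^0.35 = 2890^0.35 = 16.27
d^0.74 = 24.6^0.74 = 10.70
v^0.46 = 16500^0.46 = 87.10
g^-0.22 = 1.31^-0.22 = 0.9423
(sin 70°)^0.334 = 0.9397^0.334 = 0.9794
D = 0.0749 × 16.27 × 10.70 × 87.10 × 0.9423 × 0.9794 = 1048 m
   = 1.048 km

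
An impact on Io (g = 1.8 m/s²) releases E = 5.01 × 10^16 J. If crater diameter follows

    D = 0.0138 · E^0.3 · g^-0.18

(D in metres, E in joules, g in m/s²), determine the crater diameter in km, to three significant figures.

E^0.3 = (5.01 × 10^16)^0.3 = 1.023 × 10^5
g^-0.18 = 1.8^-0.18 = 0.8996
D = 0.0138 × 1.023 × 10^5 × 0.8996 = 1270 m
   = 1.270 km

D ≈ 1.27 km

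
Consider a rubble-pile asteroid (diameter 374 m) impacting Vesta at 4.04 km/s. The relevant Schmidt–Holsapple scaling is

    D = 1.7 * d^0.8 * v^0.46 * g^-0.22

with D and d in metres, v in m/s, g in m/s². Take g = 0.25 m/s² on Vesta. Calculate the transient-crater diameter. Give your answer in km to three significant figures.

D ≈ 12.0 km

In SI units: v = 4040 m/s.
d^0.8 = 374^0.8 = 114.4
v^0.46 = 4040^0.46 = 45.60
g^-0.22 = 0.25^-0.22 = 1.357
D = 1.7 × 114.4 × 45.60 × 1.357 = 12034 m
   = 12.03 km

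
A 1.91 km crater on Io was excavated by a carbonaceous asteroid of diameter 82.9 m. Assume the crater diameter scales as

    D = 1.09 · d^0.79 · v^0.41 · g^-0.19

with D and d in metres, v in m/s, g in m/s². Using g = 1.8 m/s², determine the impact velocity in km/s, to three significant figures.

v ≈ 21.5 km/s

Rearranging for v: v = [D / (1.09 · 82.9^0.79 · 1.8^-0.19)]^(1/0.41).
D = 1910 m.
82.9^0.79 = 32.78
1.8^-0.19 = 0.8943
Denominator = 1.09 × 32.78 × 0.8943 = 31.95
D / 31.95 = 1910 / 31.95 = 59.78
v = 59.78^(1/0.41) = 59.78^2.439 = 21529 m/s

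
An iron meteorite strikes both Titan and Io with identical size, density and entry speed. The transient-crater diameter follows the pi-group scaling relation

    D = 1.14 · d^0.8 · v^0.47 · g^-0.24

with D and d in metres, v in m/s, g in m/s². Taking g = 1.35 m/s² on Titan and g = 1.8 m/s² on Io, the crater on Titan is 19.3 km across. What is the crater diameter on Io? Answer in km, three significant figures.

All impactor-dependent factors cancel in the ratio, leaving D_Io/D_Titan = (g_Io/g_Titan)^-0.24.
(1.8/1.35)^-0.24 = 1.333^-0.24 = 0.9333
D_Io = 0.9333 × 19.3 km = 18.0 km

D ≈ 18.0 km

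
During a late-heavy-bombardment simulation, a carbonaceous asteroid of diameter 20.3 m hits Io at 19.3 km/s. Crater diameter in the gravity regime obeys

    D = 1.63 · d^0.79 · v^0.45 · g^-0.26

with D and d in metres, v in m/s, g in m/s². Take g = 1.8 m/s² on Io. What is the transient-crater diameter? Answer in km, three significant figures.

In SI units: v = 19300 m/s.
d^0.79 = 20.3^0.79 = 10.79
v^0.45 = 19300^0.45 = 84.82
g^-0.26 = 1.8^-0.26 = 0.8583
D = 1.63 × 10.79 × 84.82 × 0.8583 = 1280 m
   = 1.280 km

D ≈ 1.28 km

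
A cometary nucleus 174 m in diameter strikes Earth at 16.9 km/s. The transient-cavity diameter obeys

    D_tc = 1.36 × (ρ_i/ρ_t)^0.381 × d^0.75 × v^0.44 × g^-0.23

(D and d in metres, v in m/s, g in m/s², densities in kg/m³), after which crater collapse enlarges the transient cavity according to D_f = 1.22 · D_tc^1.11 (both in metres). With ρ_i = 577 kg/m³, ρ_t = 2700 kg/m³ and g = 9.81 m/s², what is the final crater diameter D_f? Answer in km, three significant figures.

D_f ≈ 4.25 km

v = 16900 m/s.
(ρ_i/ρ_t)^0.381 = (577/2700)^0.381 = 0.5555
d^0.75 = 174^0.75 = 47.91
v^0.44 = 16900^0.44 = 72.49
g^-0.23 = 9.81^-0.23 = 0.5914
D_tc = 1.36 × 0.5555 × 47.91 × 72.49 × 0.5914 = 1552 m
D_f = 1.22 × (1552)^1.11 = 4249 m
     = 4.249 km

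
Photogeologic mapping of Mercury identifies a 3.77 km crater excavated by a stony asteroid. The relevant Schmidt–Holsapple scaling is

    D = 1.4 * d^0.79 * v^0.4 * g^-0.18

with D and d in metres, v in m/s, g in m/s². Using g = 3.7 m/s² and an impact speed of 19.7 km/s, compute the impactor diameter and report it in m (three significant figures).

Rearranging for d: d = [D / (1.4 · 19700^0.4 · 3.7^-0.18)]^(1/0.79).
D = 3770 m.
19700^0.4 = 52.21
3.7^-0.18 = 0.7902
Denominator = 1.4 × 52.21 × 0.7902 = 57.76
D / 57.76 = 3770 / 57.76 = 65.27
d = 65.27^(1/0.79) = 65.27^1.2658 = 198.2 m

d ≈ 198 m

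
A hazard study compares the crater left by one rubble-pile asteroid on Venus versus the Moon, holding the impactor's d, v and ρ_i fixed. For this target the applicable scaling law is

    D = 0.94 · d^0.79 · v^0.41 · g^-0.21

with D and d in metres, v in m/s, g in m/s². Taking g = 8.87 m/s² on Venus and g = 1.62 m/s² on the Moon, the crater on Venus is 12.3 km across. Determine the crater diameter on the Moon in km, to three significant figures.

All impactor-dependent factors cancel in the ratio, leaving D_Moon/D_Venus = (g_Moon/g_Venus)^-0.21.
(1.62/8.87)^-0.21 = 0.1826^-0.21 = 1.429
D_Moon = 1.429 × 12.3 km = 17.6 km

D ≈ 17.6 km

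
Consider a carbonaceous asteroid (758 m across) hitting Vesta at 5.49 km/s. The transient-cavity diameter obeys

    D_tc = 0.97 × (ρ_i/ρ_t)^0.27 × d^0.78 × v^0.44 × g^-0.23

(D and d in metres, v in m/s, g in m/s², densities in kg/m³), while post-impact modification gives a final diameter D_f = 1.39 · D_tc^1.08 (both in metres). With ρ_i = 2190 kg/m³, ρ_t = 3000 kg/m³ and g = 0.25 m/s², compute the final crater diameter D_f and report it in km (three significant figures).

D_f ≈ 27.6 km

v = 5490 m/s.
(ρ_i/ρ_t)^0.27 = (2190/3000)^0.27 = 0.9185
d^0.78 = 758^0.78 = 176.3
v^0.44 = 5490^0.44 = 44.20
g^-0.23 = 0.25^-0.23 = 1.376
D_tc = 0.97 × 0.9185 × 176.3 × 44.20 × 1.376 = 9553 m
D_f = 1.39 × (9553)^1.08 = 27642 m
     = 27.64 km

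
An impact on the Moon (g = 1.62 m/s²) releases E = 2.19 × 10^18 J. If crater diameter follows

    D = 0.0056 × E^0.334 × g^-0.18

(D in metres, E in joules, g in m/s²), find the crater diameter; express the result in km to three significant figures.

D ≈ 6.86 km

E^0.334 = (2.19 × 10^18)^0.334 = 1.336 × 10^6
g^-0.18 = 1.62^-0.18 = 0.9168
D = 0.0056 × 1.336 × 10^6 × 0.9168 = 6859 m
   = 6.859 km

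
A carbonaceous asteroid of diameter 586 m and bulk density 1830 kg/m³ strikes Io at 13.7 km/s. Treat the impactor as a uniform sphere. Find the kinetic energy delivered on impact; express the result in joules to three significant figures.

v = 13700 m/s.
Mass m = (π/6) ρ d³ = (π/6) × 1830 × (586)³ = 1.928 × 10^11 kg
E = ½ m v² = 0.5 × 1.928 × 10^11 × (13700)² = 1.809 × 10^19 J

E ≈ 1.81 × 10^19 J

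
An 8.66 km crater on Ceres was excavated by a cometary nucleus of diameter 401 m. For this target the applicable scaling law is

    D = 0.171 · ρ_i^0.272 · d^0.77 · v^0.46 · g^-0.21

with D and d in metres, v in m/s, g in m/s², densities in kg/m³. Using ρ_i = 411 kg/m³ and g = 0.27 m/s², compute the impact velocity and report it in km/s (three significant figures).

Rearranging for v: v = [D / (0.171 · 411^0.272 · 401^0.77 · 0.27^-0.21)]^(1/0.46).
D = 8660 m.
411^0.272 = 5.140
401^0.77 = 101.0
0.27^-0.21 = 1.316
Denominator = 0.171 × 5.140 × 101.0 × 1.316 = 116.8
D / 116.8 = 8660 / 116.8 = 74.14
v = 74.14^(1/0.46) = 74.14^2.1739 = 11623 m/s

v ≈ 11.6 km/s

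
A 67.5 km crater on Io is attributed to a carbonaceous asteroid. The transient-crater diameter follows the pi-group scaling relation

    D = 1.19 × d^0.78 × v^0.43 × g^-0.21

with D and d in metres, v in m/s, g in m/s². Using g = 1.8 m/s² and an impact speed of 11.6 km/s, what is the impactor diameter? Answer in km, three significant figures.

d ≈ 8.37 km

Rearranging for d: d = [D / (1.19 · 11600^0.43 · 1.8^-0.21)]^(1/0.78).
D = 67500 m.
11600^0.43 = 55.94
1.8^-0.21 = 0.8839
Denominator = 1.19 × 55.94 × 0.8839 = 58.84
D / 58.84 = 67500 / 58.84 = 1147
d = 1147^(1/0.78) = 1147^1.2821 = 8369 m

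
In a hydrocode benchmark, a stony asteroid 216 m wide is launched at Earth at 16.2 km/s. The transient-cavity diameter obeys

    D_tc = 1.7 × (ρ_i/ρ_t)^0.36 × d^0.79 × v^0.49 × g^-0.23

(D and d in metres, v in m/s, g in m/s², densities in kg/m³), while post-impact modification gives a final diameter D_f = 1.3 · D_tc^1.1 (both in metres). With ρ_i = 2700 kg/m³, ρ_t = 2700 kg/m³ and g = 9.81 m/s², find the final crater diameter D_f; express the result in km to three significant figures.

D_f ≈ 25.9 km

v = 16200 m/s.
(ρ_i/ρ_t)^0.36 = (2700/2700)^0.36 = 1.000
d^0.79 = 216^0.79 = 69.86
v^0.49 = 16200^0.49 = 115.5
g^-0.23 = 9.81^-0.23 = 0.5914
D_tc = 1.7 × 1.000 × 69.86 × 115.5 × 0.5914 = 8112 m
D_f = 1.3 × (8112)^1.1 = 25941 m
     = 25.94 km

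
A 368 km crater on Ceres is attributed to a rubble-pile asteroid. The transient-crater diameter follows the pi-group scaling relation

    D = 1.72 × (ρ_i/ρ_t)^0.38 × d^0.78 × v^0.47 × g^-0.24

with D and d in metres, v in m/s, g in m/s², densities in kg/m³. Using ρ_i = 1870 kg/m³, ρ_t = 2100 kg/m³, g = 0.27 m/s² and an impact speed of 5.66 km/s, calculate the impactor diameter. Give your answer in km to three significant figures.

d ≈ 26.4 km

Rearranging for d: d = [D / (1.72 · (1870/2100)^0.38 · 5660^0.47 · 0.27^-0.24)]^(1/0.78).
D = 368000 m.
(1870/2100)^0.38 = 0.9569
5660^0.47 = 58.05
0.27^-0.24 = 1.369
Denominator = 1.72 × 0.9569 × 58.05 × 1.369 = 130.8
D / 130.8 = 368000 / 130.8 = 2813
d = 2813^(1/0.78) = 2813^1.2821 = 26435 m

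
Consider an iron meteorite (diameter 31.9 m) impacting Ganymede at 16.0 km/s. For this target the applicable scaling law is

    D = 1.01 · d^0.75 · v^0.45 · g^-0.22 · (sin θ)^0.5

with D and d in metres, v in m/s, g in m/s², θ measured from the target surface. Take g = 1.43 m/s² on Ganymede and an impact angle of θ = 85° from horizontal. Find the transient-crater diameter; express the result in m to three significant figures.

D ≈ 975 m

In SI units: v = 16000 m/s.
d^0.75 = 31.9^0.75 = 13.42
v^0.45 = 16000^0.45 = 77.96
g^-0.22 = 1.43^-0.22 = 0.9243
(sin 85°)^0.5 = 0.9962^0.5 = 0.9981
D = 1.01 × 13.42 × 77.96 × 0.9243 × 0.9981 = 974.8 m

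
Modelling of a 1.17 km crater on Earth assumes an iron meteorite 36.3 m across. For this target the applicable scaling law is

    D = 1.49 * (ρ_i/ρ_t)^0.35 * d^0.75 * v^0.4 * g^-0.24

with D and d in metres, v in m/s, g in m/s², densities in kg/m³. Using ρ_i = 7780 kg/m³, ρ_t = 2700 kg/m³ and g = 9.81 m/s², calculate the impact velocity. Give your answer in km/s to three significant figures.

v ≈ 32.0 km/s

Rearranging for v: v = [D / (1.49 · (7780/2700)^0.35 · 36.3^0.75 · 9.81^-0.24)]^(1/0.4).
D = 1170 m.
(7780/2700)^0.35 = 1.448
36.3^0.75 = 14.79
9.81^-0.24 = 0.5781
Denominator = 1.49 × 1.448 × 14.79 × 0.5781 = 18.45
D / 18.45 = 1170 / 18.45 = 63.41
v = 63.41^(1/0.4) = 63.41^2.5 = 32018 m/s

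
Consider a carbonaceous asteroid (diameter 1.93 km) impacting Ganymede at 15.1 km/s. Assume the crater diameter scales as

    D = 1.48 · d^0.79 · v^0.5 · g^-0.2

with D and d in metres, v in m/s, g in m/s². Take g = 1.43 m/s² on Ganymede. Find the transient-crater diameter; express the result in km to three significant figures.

D ≈ 66.7 km

In SI units: d = 1930 m, v = 15100 m/s.
d^0.79 = 1930^0.79 = 394.1
v^0.5 = 15100^0.5 = 122.9
g^-0.2 = 1.43^-0.2 = 0.9310
D = 1.48 × 394.1 × 122.9 × 0.9310 = 66737 m
   = 66.74 km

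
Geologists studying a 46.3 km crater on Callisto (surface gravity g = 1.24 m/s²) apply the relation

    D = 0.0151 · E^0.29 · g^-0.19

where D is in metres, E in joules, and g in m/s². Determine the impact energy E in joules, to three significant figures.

E ≈ 2.68 × 10^22 J

Rearranging: E = [D / (0.0151 · g^-0.19)]^(1/0.29).
D = 46300 m.
g^-0.19 = 1.24^-0.19 = 0.9600
D / (0.0151 × 0.9600) = 46300 / (0.01450) = 3.193 × 10^6
E = (3.193 × 10^6)^3.4483 = 2.682 × 10^22 J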